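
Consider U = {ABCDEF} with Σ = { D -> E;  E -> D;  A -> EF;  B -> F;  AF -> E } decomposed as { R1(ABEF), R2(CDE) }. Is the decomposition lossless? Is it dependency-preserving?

lossy but dependency-preserving

Lossless test: (E)⁺ = {DE}, which is a superkey of neither fragment — lossy.
Dependency preservation: every FD's attributes lie within a single fragment, so each can be enforced locally — preserved.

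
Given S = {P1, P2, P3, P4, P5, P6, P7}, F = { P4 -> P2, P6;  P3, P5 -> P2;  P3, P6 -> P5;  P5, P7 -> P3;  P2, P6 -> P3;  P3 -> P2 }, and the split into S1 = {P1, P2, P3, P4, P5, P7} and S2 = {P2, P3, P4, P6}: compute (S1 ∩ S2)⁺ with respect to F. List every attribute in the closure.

P2, P3, P4, P5, P6

S1 ∩ S2 = {P2, P3, P4}.
P4 → P2, P6 applies, adding P6
P3, P6 → P5 applies, adding P5
Closure: {P2, P3, P4, P5, P6}.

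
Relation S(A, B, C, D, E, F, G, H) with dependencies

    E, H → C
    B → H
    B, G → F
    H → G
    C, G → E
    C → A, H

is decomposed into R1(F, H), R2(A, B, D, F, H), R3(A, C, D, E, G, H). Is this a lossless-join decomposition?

Chase test. Columns are A, B, C, D, E, F, G, H; row i has aⱼ where attribute j ∈ Ri, else bᵢⱼ.
Initial tableau (one row per fragment):
  row 1: b11 b12 b13 b14 b15 a6 b17 a8
  row 2: a1 a2 b23 a4 b25 a6 b27 a8
  row 3: a1 b32 a3 a4 a5 b36 a7 a8
Rows 1 and 2 agree on H; apply H→G and equate their G entries.
Rows 1 and 3 agree on H; apply H→G and equate their G entries.
No row becomes fully distinguished — the join is lossy.

No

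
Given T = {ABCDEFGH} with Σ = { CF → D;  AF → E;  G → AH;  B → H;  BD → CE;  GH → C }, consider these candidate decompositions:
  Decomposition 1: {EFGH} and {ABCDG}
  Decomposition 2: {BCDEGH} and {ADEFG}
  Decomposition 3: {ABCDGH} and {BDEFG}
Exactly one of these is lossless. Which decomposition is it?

Decomposition 3

Decomposition 1: common = {G}, closure = {ACGH} → lossy.
Decomposition 2: common = {DEG}, closure = {ACDEGH} → lossy.
Decomposition 3: common = {BDG}, closure = {ABCDEGH} → lossless.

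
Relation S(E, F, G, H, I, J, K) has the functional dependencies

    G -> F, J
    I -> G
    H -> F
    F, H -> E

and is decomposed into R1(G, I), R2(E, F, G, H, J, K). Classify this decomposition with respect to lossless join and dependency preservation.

lossy but dependency-preserving

Lossless test: (G)⁺ = {F, G, J}, which is a superkey of neither fragment — lossy.
Dependency preservation: every FD's attributes lie within a single fragment, so each can be enforced locally — preserved.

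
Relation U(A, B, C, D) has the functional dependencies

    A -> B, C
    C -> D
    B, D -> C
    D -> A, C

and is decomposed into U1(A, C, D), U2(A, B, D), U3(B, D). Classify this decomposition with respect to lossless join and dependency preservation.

lossless and dependency-preserving

Lossless test (chase): Rows 1 and 2 agree on A; apply A→B, C and equate their B, C entries. Rows 1 and 3 agree on B, D; apply B, D→C and equate their C entries. Rows 1 and 3 agree on D; apply D→A, C and equate their A, C entries. Row 1 is now all distinguished symbols — the join is lossless.
Dependency preservation: A → B, C; B, D → C are not contained in any single fragment, but the restricted closure of each left-hand side across the fragments still reaches the right-hand side; the remaining FDs each lie inside some fragment. All dependencies are preserved.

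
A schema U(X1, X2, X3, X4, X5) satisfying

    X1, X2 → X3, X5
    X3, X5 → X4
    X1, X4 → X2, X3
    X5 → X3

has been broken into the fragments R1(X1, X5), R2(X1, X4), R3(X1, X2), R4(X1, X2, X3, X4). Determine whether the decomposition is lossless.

No

Chase test. Columns are X1, X2, X3, X4, X5; row i has aⱼ where attribute j ∈ Ri, else bᵢⱼ.
Initial tableau (one row per fragment):
  row 1: a1 b12 b13 b14 a5
  row 2: a1 b22 b23 a4 b25
  row 3: a1 a2 b33 b34 b35
  row 4: a1 a2 a3 a4 b45
Rows 3 and 4 agree on X1, X2; apply X1, X2→X3, X5 and equate their X3, X5 entries.
Rows 3 and 4 agree on X3, X5; apply X3, X5→X4 and equate their X4 entries.
Rows 2 and 3 agree on X1, X4; apply X1, X4→X2, X3 and equate their X2, X3 entries.
Rows 2 and 3 agree on X1, X2; apply X1, X2→X3, X5 and equate their X3, X5 entries.
No row becomes fully distinguished — the join is lossy.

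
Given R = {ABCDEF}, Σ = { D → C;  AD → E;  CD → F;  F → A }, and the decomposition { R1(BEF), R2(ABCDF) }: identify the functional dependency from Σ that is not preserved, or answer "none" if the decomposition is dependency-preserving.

AD → E

Check AD → E: no single fragment contains all of {ADE}, and the restricted closure of {AD} across the fragments never reaches {E}.
D → C is preserved.
CD → F is preserved.
F → A is preserved.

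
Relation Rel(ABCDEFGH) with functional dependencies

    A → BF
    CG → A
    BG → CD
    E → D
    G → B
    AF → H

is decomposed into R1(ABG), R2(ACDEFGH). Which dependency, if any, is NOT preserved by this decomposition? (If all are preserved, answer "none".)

A → BF: restricted closure across fragments reaches BF.
CG → A lies within R2.
BG → CD: restricted closure across fragments reaches CD.
E → D lies within R2.
G → B lies within R1.
AF → H lies within R2.
Every dependency is enforceable on the fragments, so the decomposition is dependency-preserving.

none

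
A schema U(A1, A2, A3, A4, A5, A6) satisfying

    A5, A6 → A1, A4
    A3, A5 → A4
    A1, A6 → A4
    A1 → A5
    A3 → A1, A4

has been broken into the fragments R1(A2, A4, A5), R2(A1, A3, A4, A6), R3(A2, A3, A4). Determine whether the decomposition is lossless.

Chase test. Columns are A1, A2, A3, A4, A5, A6; row i has aⱼ where attribute j ∈ Ri, else bᵢⱼ.
Initial tableau (one row per fragment):
  row 1: b11 a2 b13 a4 a5 b16
  row 2: a1 b22 a3 a4 b25 a6
  row 3: b31 a2 a3 a4 b35 b36
Rows 2 and 3 agree on A3; apply A3→A1, A4 and equate their A1, A4 entries.
Rows 2 and 3 agree on A1; apply A1→A5 and equate their A5 entries.
No row becomes fully distinguished — the join is lossy.

No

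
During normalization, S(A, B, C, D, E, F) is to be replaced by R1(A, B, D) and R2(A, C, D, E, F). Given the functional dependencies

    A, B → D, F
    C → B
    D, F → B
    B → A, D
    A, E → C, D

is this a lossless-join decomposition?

No

Common attributes: R1 ∩ R2 = {A, D}.
No dependency enlarges {A, D}, so (A, D)⁺ = {A, D}.
The closure contains neither all of R1 = {A, B, D} nor all of R2 = {A, C, D, E, F}, so the common attributes are not a superkey of either fragment. The join is lossy.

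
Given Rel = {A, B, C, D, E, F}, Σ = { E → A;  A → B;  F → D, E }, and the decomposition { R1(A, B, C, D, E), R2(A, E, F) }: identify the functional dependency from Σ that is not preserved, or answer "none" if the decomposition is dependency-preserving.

F → D, E

Check F → D, E: no single fragment contains all of {D, E, F}, and the restricted closure of {F} across the fragments never reaches {D, E}.
E → A is preserved.
A → B is preserved.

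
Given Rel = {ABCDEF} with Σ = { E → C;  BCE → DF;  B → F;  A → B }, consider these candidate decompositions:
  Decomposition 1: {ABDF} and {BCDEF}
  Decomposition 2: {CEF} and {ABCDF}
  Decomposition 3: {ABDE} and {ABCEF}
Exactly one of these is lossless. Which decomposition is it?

Decomposition 1: common = {BDF}, closure = {BDF} → lossy.
Decomposition 2: common = {CF}, closure = {CF} → lossy.
Decomposition 3: common = {ABE}, closure = {ABCDEF} → lossless.

Decomposition 3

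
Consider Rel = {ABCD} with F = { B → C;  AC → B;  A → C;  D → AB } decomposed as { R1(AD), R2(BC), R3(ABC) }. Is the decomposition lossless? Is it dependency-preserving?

lossless and dependency-preserving

Lossless test (chase): Rows 1 and 3 agree on A; apply A→C and equate their C entries. Rows 1 and 3 agree on AC; apply AC→B and equate their B entries. Row 1 is now all distinguished symbols — the join is lossless.
Dependency preservation: D → AB is not contained in any single fragment, but the restricted closure of its left-hand side across the fragments still reaches the right-hand side; the remaining FDs each lie inside some fragment. All dependencies are preserved.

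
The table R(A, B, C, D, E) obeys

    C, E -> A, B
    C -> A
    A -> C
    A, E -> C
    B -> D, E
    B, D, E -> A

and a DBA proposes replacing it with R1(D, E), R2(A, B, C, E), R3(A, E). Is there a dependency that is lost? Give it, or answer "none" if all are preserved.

B -> D, E

Check B → D, E: no single fragment contains all of {B, D, E}, and the restricted closure of {B} across the fragments never reaches {D, E}.
C, E → A, B is preserved.
C → A is preserved.
A → C is preserved.
A, E → C is preserved.
B, D, E → A is preserved.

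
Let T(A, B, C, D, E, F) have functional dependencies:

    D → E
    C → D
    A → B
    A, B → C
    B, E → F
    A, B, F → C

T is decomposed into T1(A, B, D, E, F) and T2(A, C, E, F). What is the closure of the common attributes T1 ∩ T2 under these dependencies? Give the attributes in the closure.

T1 ∩ T2 = {A, E, F}.
A → B applies, adding B
A, B → C applies, adding C
C → D applies, adding D
Closure: {A, B, C, D, E, F}.

A, B, C, D, E, F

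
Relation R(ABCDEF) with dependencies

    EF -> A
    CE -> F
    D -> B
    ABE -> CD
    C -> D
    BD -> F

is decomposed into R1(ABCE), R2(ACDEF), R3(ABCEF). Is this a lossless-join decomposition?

Chase test. Columns are ABCDEF; row i has aⱼ where attribute j ∈ Ri, else bᵢⱼ.
Initial tableau (one row per fragment):
  row 1: a1 a2 a3 b14 a5 b16
  row 2: a1 b22 a3 a4 a5 a6
  row 3: a1 a2 a3 b34 a5 a6
Rows 1 and 2 agree on CE; apply CE→F and equate their F entries.
Rows 1 and 3 agree on ABE; apply ABE→CD and equate their CD entries.
Rows 1 and 2 agree on C; apply C→D and equate their D entries.
Rows 1 and 2 agree on D; apply D→B and equate their B entries.
Row 1 is now all distinguished symbols — the join is lossless.

Yes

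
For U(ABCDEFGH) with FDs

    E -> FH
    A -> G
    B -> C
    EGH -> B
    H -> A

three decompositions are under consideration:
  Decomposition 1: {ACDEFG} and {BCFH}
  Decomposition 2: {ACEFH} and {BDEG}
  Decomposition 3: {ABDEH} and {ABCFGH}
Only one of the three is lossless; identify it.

Decomposition 1: common = {CF}, closure = {CF} → lossy.
Decomposition 2: common = {E}, closure = {ABCEFGH} → lossless.
Decomposition 3: common = {ABH}, closure = {ABCGH} → lossy.

Decomposition 2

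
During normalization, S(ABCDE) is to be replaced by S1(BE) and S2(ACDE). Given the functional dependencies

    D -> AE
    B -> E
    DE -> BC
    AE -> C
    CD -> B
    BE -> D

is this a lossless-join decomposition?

Common attributes: S1 ∩ S2 = {E}.
No dependency enlarges {E}, so (E)⁺ = {E}.
The closure contains neither all of S1 = {BE} nor all of S2 = {ACDE}, so the common attributes are not a superkey of either fragment. The join is lossy.

No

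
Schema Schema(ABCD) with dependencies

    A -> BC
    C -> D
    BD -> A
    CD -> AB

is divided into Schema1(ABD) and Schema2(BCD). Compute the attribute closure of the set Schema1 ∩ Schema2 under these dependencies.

ABCD

Schema1 ∩ Schema2 = {BD}.
BD → A applies, adding A
A → BC applies, adding C
Closure: {ABCD}.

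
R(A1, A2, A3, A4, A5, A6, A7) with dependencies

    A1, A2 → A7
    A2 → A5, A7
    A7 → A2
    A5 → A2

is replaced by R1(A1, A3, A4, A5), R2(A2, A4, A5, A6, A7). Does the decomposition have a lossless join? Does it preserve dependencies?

Lossless test: (A4, A5)⁺ = {A2, A4, A5, A7}, which is a superkey of neither fragment — lossy.
Dependency preservation: A1, A2 → A7 is not contained in any single fragment, but the restricted closure of its left-hand side across the fragments still reaches the right-hand side; the remaining FDs each lie inside some fragment. All dependencies are preserved.

lossy but dependency-preserving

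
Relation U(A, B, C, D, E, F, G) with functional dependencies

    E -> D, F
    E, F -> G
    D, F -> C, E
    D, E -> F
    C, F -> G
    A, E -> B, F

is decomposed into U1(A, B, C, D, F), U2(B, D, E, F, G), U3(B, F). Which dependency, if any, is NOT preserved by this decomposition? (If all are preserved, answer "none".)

C, F -> G

Check C, F → G: no single fragment contains all of {C, F, G}, and the restricted closure of {C, F} across the fragments never reaches {G}.
E → D, F is preserved.
E, F → G is preserved.
D, F → C, E is preserved.
D, E → F is preserved.
A, E → B, F is preserved.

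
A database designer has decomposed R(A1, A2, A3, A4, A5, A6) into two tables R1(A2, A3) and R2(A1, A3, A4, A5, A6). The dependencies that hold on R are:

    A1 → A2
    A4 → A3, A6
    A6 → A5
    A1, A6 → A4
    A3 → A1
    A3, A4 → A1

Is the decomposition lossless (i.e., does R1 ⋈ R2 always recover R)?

Common attributes: R1 ∩ R2 = {A3}.
Closure of {A3}: A3 → A1 applies, adding A1; A1 → A2 applies, adding A2. So (A3)⁺ = {A1, A2, A3}.
This closure contains every attribute of R1, so R1 ∩ R2 → R1. The join is lossless.

Yes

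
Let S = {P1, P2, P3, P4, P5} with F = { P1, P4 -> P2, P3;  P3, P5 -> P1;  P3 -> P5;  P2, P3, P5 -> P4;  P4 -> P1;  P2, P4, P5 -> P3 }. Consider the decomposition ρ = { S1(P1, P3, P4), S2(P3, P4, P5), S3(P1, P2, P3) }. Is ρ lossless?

No

Chase test. Columns are P1, P2, P3, P4, P5; row i has aⱼ where attribute j ∈ Si, else bᵢⱼ.
Initial tableau (one row per fragment):
  row 1: a1 b12 a3 a4 b15
  row 2: b21 b22 a3 a4 a5
  row 3: a1 a2 a3 b34 b35
Rows 1 and 2 agree on P3; apply P3→P5 and equate their P5 entries.
Rows 1 and 3 agree on P3; apply P3→P5 and equate their P5 entries.
Rows 1 and 2 agree on P4; apply P4→P1 and equate their P1 entries.
Rows 1 and 2 agree on P1, P4; apply P1, P4→P2, P3 and equate their P2, P3 entries.
No row becomes fully distinguished — the join is lossy.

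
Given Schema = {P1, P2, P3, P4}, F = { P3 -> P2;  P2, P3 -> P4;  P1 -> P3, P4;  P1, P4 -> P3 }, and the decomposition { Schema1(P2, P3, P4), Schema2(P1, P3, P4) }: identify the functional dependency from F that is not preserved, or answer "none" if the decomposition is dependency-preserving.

P3 → P2 lies within Schema1.
P2, P3 → P4 lies within Schema1.
P1 → P3, P4 lies within Schema2.
P1, P4 → P3 lies within Schema2.
Every dependency is enforceable on the fragments, so the decomposition is dependency-preserving.

none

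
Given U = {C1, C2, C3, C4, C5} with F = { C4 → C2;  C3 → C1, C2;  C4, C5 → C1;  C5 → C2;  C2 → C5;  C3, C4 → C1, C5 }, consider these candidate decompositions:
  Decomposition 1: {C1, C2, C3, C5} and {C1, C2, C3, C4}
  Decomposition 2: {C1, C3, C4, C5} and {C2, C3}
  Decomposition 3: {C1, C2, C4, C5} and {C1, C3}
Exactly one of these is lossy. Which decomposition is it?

Decomposition 1: common = {C1, C2, C3}, closure = {C1, C2, C3, C5} → lossless.
Decomposition 2: common = {C3}, closure = {C1, C2, C3, C5} → lossless.
Decomposition 3: common = {C1}, closure = {C1} → lossy.

Decomposition 3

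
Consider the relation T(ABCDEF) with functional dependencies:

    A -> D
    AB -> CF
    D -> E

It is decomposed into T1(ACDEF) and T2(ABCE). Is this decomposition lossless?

No

Common attributes: T1 ∩ T2 = {ACE}.
Closure of {ACE}: A → D applies, adding D. So (ACE)⁺ = {ACDE}.
The closure contains neither all of T1 = {ACDEF} nor all of T2 = {ABCE}, so the common attributes are not a superkey of either fragment. The join is lossy.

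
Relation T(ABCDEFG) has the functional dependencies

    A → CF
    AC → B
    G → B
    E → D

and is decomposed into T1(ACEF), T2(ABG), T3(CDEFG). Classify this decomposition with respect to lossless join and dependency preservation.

Lossless test (chase): Rows 1 and 2 agree on A; apply A→CF and equate their CF entries. Rows 1 and 2 agree on AC; apply AC→B and equate their B entries. Rows 2 and 3 agree on G; apply G→B and equate their B entries. Rows 1 and 3 agree on E; apply E→D and equate their D entries. No row becomes fully distinguished — the join is lossy.
Dependency preservation: AC → B is not contained in any single fragment, but the restricted closure of its left-hand side across the fragments still reaches the right-hand side; the remaining FDs each lie inside some fragment. All dependencies are preserved.

lossy but dependency-preserving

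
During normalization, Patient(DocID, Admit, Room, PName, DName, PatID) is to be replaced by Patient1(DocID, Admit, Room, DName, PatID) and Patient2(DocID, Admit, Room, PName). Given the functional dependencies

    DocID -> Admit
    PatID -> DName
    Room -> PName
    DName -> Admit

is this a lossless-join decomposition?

Yes

Common attributes: Patient1 ∩ Patient2 = {DocID, Admit, Room}.
Closure of {DocID, Admit, Room}: Room → PName applies, adding PName. So (DocID, Admit, Room)⁺ = {DocID, Admit, Room, PName}.
This closure contains every attribute of Patient2, so Patient1 ∩ Patient2 → Patient2. The join is lossless.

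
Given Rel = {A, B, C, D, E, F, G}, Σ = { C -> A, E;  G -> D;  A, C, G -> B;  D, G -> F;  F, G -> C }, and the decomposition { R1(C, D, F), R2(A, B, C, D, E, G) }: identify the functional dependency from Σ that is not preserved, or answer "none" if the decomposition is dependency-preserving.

Check D, G → F: no single fragment contains all of {D, F, G}, and the restricted closure of {D, G} across the fragments never reaches {F}.
C → A, E is preserved.
G → D is preserved.
A, C, G → B is preserved.
F, G → C is preserved.

D, G -> F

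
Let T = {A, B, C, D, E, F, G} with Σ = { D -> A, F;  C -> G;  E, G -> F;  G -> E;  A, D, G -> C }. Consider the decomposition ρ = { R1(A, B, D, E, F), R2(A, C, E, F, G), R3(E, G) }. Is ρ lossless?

No

Chase test. Columns are A, B, C, D, E, F, G; row i has aⱼ where attribute j ∈ Ri, else bᵢⱼ.
Initial tableau (one row per fragment):
  row 1: a1 a2 b13 a4 a5 a6 b17
  row 2: a1 b22 a3 b24 a5 a6 a7
  row 3: b31 b32 b33 b34 a5 b36 a7
Rows 2 and 3 agree on E, G; apply E, G→F and equate their F entries.
No row becomes fully distinguished — the join is lossy.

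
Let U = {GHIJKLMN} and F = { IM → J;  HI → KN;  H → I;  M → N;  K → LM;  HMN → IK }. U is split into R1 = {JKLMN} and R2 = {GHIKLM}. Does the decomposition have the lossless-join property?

No

Common attributes: R1 ∩ R2 = {KLM}.
Closure of {KLM}: M → N applies, adding N. So (KLM)⁺ = {KLMN}.
The closure contains neither all of R1 = {JKLMN} nor all of R2 = {GHIKLM}, so the common attributes are not a superkey of either fragment. The join is lossy.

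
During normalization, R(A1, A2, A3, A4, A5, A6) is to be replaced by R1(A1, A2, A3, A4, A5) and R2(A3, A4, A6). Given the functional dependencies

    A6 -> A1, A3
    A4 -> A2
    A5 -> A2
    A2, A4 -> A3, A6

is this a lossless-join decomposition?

Common attributes: R1 ∩ R2 = {A3, A4}.
Closure of {A3, A4}: A4 → A2 applies, adding A2; A2, A4 → A3, A6 applies, adding A6; A6 → A1, A3 applies, adding A1. So (A3, A4)⁺ = {A1, A2, A3, A4, A6}.
This closure contains every attribute of R2, so R1 ∩ R2 → R2. The join is lossless.

Yes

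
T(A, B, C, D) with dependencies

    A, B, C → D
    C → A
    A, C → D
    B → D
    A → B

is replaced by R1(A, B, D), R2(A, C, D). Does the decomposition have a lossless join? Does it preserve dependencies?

lossless and dependency-preserving

Lossless test: (A, D)⁺ = {A, B, D}, which contains all of one fragment — lossless.
Dependency preservation: A, B, C → D is not contained in any single fragment, but the restricted closure of its left-hand side across the fragments still reaches the right-hand side; the remaining FDs each lie inside some fragment. All dependencies are preserved.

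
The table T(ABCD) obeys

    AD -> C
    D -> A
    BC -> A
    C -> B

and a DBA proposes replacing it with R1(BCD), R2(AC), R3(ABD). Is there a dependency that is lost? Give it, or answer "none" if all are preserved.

none

AD → C: restricted closure across fragments reaches C.
D → A lies within R3.
BC → A: restricted closure across fragments reaches A.
C → B lies within R1.
Every dependency is enforceable on the fragments, so the decomposition is dependency-preserving.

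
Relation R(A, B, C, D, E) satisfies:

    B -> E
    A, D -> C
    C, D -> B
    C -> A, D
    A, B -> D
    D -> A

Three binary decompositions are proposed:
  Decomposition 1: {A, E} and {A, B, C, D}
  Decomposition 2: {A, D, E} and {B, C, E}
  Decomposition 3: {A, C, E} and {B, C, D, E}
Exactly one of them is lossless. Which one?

Decomposition 3

Decomposition 1: common = {A}, closure = {A} → lossy.
Decomposition 2: common = {E}, closure = {E} → lossy.
Decomposition 3: common = {C, E}, closure = {A, B, C, D, E} → lossless.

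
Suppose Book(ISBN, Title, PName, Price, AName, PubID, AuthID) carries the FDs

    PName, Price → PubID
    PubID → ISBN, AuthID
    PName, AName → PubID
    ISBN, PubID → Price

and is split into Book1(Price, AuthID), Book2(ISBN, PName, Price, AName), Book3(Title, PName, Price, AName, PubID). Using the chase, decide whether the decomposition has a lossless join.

No

Chase test. Columns are ISBN, Title, PName, Price, AName, PubID, AuthID; row i has aⱼ where attribute j ∈ Booki, else bᵢⱼ.
Initial tableau (one row per fragment):
  row 1: b11 b12 b13 a4 b15 b16 a7
  row 2: a1 b22 a3 a4 a5 b26 b27
  row 3: b31 a2 a3 a4 a5 a6 b37
Rows 2 and 3 agree on PName, Price; apply PName, Price→PubID and equate their PubID entries.
Rows 2 and 3 agree on PubID; apply PubID→ISBN, AuthID and equate their ISBN, AuthID entries.
No row becomes fully distinguished — the join is lossy.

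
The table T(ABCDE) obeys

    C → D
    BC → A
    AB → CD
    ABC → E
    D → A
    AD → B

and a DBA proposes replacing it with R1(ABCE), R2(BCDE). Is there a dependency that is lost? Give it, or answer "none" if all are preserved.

C → D lies within R2.
BC → A lies within R1.
AB → CD: restricted closure across fragments reaches CD.
ABC → E lies within R1.
D → A: restricted closure across fragments reaches A.
AD → B: restricted closure across fragments reaches B.
Every dependency is enforceable on the fragments, so the decomposition is dependency-preserving.

none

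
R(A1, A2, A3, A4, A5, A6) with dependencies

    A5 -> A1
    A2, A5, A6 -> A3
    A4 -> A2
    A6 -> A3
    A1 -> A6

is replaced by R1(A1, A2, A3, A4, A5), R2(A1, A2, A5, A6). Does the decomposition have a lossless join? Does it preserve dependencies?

Lossless test: (A1, A2, A5)⁺ = {A1, A2, A3, A5, A6}, which contains all of one fragment — lossless.
Dependency preservation: the restricted closure of {A6} across the fragments never reaches {A3}, so A6 → A3 cannot be enforced without a join — not preserved.

lossless but not dependency-preserving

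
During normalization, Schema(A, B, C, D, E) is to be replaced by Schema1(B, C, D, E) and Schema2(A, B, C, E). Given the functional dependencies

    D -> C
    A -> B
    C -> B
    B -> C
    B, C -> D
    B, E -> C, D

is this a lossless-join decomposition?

Common attributes: Schema1 ∩ Schema2 = {B, C, E}.
Closure of {B, C, E}: B, C → D applies, adding D. So (B, C, E)⁺ = {B, C, D, E}.
This closure contains every attribute of Schema1, so Schema1 ∩ Schema2 → Schema1. The join is lossless.

Yes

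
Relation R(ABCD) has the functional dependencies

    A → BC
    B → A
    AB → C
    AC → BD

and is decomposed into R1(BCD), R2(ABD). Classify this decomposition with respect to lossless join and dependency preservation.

lossless and dependency-preserving

Lossless test: (BD)⁺ = {ABCD}, which contains all of one fragment — lossless.
Dependency preservation: A → BC; AB → C; AC → BD are not contained in any single fragment, but the restricted closure of each left-hand side across the fragments still reaches the right-hand side; the remaining FDs each lie inside some fragment. All dependencies are preserved.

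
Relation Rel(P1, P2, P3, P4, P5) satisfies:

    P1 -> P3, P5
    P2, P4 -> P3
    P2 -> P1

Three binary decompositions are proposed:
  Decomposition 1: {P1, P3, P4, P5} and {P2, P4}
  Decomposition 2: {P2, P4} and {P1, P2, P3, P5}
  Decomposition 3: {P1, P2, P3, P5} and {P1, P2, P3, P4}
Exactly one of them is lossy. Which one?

Decomposition 1: common = {P4}, closure = {P4} → lossy.
Decomposition 2: common = {P2}, closure = {P1, P2, P3, P5} → lossless.
Decomposition 3: common = {P1, P2, P3}, closure = {P1, P2, P3, P5} → lossless.

Decomposition 1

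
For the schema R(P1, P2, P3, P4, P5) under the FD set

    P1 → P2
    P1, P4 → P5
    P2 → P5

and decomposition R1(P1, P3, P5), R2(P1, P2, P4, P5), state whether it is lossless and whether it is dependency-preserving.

lossy but dependency-preserving

Lossless test: (P1, P5)⁺ = {P1, P2, P5}, which is a superkey of neither fragment — lossy.
Dependency preservation: every FD's attributes lie within a single fragment, so each can be enforced locally — preserved.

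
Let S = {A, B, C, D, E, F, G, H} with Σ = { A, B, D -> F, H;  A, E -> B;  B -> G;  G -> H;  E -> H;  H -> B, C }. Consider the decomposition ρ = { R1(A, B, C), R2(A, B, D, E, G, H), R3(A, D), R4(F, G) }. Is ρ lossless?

Chase test. Columns are A, B, C, D, E, F, G, H; row i has aⱼ where attribute j ∈ Ri, else bᵢⱼ.
Initial tableau (one row per fragment):
  row 1: a1 a2 a3 b14 b15 b16 b17 b18
  row 2: a1 a2 b23 a4 a5 b26 a7 a8
  row 3: a1 b32 b33 a4 b35 b36 b37 b38
  row 4: b41 b42 b43 b44 b45 a6 a7 b48
Rows 1 and 2 agree on B; apply B→G and equate their G entries.
Rows 1 and 2 agree on G; apply G→H and equate their H entries.
Rows 1 and 4 agree on G; apply G→H and equate their H entries.
Rows 1 and 2 agree on H; apply H→B, C and equate their B, C entries.
Rows 1 and 4 agree on H; apply H→B, C and equate their B, C entries.
No row becomes fully distinguished — the join is lossy.

No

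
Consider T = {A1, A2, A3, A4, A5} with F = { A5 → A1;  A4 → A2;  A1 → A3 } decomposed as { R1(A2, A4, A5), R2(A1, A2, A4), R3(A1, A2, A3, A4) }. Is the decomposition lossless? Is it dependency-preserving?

lossy and not dependency-preserving

Lossless test (chase): Rows 2 and 3 agree on A1; apply A1→A3 and equate their A3 entries. No row becomes fully distinguished — the join is lossy.
Dependency preservation: the restricted closure of {A5} across the fragments never reaches {A1}, so A5 → A1 cannot be enforced without a join — not preserved.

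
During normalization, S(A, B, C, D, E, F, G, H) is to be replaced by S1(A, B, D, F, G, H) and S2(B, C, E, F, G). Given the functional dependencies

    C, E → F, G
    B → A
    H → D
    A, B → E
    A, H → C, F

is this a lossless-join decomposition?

Common attributes: S1 ∩ S2 = {B, F, G}.
Closure of {B, F, G}: B → A applies, adding A; A, B → E applies, adding E. So (B, F, G)⁺ = {A, B, E, F, G}.
The closure contains neither all of S1 = {A, B, D, F, G, H} nor all of S2 = {B, C, E, F, G}, so the common attributes are not a superkey of either fragment. The join is lossy.

No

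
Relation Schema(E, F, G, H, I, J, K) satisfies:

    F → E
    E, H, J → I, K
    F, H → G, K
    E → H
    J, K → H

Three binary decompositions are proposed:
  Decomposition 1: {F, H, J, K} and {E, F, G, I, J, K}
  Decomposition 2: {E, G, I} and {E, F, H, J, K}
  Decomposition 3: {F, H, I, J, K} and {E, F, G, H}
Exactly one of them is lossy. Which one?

Decomposition 1: common = {F, J, K}, closure = {E, F, G, H, I, J, K} → lossless.
Decomposition 2: common = {E}, closure = {E, H} → lossy.
Decomposition 3: common = {F, H}, closure = {E, F, G, H, K} → lossless.

Decomposition 2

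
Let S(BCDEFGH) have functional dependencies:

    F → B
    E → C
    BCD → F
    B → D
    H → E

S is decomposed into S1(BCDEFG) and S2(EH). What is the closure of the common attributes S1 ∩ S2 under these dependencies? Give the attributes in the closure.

CE

S1 ∩ S2 = {E}.
E → C applies, adding C
Closure: {CE}.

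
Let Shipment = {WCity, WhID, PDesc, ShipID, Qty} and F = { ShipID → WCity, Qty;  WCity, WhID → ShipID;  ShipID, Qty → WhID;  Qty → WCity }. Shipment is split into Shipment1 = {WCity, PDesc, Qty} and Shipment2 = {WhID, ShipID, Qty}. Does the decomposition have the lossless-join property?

No

Common attributes: Shipment1 ∩ Shipment2 = {Qty}.
Closure of {Qty}: Qty → WCity applies, adding WCity. So (Qty)⁺ = {WCity, Qty}.
The closure contains neither all of Shipment1 = {WCity, PDesc, Qty} nor all of Shipment2 = {WhID, ShipID, Qty}, so the common attributes are not a superkey of either fragment. The join is lossy.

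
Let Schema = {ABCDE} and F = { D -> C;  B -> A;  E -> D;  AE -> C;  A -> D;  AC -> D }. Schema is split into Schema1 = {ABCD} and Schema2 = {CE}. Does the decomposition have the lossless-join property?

No

Common attributes: Schema1 ∩ Schema2 = {C}.
No dependency enlarges {C}, so (C)⁺ = {C}.
The closure contains neither all of Schema1 = {ABCD} nor all of Schema2 = {CE}, so the common attributes are not a superkey of either fragment. The join is lossy.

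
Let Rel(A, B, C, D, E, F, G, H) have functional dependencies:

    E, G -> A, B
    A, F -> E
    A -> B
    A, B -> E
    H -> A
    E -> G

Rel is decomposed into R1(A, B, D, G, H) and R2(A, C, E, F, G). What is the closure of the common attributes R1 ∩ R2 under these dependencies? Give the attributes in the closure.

A, B, E, G

R1 ∩ R2 = {A, G}.
A → B applies, adding B
A, B → E applies, adding E
Closure: {A, B, E, G}.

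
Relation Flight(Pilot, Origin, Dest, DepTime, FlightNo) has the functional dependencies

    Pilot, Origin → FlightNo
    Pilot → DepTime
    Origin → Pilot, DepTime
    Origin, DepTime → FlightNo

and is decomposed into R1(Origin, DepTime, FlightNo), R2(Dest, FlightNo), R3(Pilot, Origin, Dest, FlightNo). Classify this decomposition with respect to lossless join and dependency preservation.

Lossless test (chase): Rows 1 and 3 agree on Origin; apply Origin→Pilot, DepTime and equate their Pilot, DepTime entries. Row 3 is now all distinguished symbols — the join is lossless.
Dependency preservation: the restricted closure of {Pilot} across the fragments never reaches {DepTime}, so Pilot → DepTime cannot be enforced without a join — not preserved.

lossless but not dependency-preserving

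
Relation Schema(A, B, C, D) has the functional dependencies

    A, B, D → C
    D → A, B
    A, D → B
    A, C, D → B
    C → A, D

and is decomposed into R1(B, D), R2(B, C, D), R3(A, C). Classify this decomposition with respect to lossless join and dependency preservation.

lossless and dependency-preserving

Lossless test (chase): Rows 1 and 2 agree on D; apply D→A, B and equate their A, B entries. Rows 2 and 3 agree on C; apply C→A, D and equate their A, D entries. Rows 1 and 2 agree on A, B, D; apply A, B, D→C and equate their C entries. Rows 1 and 3 agree on D; apply D→A, B and equate their A, B entries. Row 1 is now all distinguished symbols — the join is lossless.
Dependency preservation: A, B, D → C; D → A, B; A, D → B; A, C, D → B; C → A, D are not contained in any single fragment, but the restricted closure of each left-hand side across the fragments still reaches the right-hand side; the remaining FDs each lie inside some fragment. All dependencies are preserved.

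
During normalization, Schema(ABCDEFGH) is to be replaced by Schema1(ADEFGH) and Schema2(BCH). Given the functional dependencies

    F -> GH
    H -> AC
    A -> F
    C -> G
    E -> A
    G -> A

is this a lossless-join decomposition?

No

Common attributes: Schema1 ∩ Schema2 = {H}.
Closure of {H}: H → AC applies, adding AC; A → F applies, adding F; C → G applies, adding G. So (H)⁺ = {ACFGH}.
The closure contains neither all of Schema1 = {ADEFGH} nor all of Schema2 = {BCH}, so the common attributes are not a superkey of either fragment. The join is lossy.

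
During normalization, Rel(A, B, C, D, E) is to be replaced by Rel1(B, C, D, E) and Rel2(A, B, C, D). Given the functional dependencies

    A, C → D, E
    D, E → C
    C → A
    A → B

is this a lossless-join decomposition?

Common attributes: Rel1 ∩ Rel2 = {B, C, D}.
Closure of {B, C, D}: C → A applies, adding A; A, C → D, E applies, adding E. So (B, C, D)⁺ = {A, B, C, D, E}.
This closure contains every attribute of Rel1, so Rel1 ∩ Rel2 → Rel1. The join is lossless.

Yes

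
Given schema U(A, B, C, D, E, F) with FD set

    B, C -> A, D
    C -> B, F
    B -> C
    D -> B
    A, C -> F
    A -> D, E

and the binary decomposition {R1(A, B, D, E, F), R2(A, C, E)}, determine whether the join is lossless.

Yes

Common attributes: R1 ∩ R2 = {A, E}.
Closure of {A, E}: A → D, E applies, adding D; D → B applies, adding B; B → C applies, adding C; A, C → F applies, adding F. So (A, E)⁺ = {A, B, C, D, E, F}.
This closure contains every attribute of R1, so R1 ∩ R2 → R1. The join is lossless.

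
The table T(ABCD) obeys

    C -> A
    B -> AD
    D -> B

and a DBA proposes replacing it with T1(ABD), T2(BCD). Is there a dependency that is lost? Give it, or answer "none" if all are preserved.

C -> A

Check C → A: no single fragment contains all of {AC}, and the restricted closure of {C} across the fragments never reaches {A}.
B → AD is preserved.
D → B is preserved.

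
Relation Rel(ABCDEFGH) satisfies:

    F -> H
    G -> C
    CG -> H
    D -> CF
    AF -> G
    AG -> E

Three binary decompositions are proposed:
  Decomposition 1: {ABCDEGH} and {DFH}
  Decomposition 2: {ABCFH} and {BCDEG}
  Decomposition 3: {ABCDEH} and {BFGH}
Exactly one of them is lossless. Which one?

Decomposition 1: common = {DH}, closure = {CDFH} → lossless.
Decomposition 2: common = {BC}, closure = {BC} → lossy.
Decomposition 3: common = {BH}, closure = {BH} → lossy.

Decomposition 1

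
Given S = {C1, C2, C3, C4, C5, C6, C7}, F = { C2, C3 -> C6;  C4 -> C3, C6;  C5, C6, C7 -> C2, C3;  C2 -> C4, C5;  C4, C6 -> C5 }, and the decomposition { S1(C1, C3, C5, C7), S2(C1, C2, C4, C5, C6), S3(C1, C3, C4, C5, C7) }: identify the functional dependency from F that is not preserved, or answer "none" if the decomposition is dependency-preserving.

C5, C6, C7 -> C2, C3

Check C5, C6, C7 → C2, C3: no single fragment contains all of {C2, C3, C5, C6, C7}, and the restricted closure of {C5, C6, C7} across the fragments never reaches {C2, C3}.
C2, C3 → C6 is preserved.
C4 → C3, C6 is preserved.
C2 → C4, C5 is preserved.
C4, C6 → C5 is preserved.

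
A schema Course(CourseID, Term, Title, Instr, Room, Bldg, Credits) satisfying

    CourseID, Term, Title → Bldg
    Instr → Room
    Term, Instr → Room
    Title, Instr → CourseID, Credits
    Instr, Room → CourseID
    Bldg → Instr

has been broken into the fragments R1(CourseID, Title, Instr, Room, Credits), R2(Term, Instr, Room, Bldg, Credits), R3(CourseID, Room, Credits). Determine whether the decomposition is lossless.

Chase test. Columns are CourseID, Term, Title, Instr, Room, Bldg, Credits; row i has aⱼ where attribute j ∈ Ri, else bᵢⱼ.
Initial tableau (one row per fragment):
  row 1: a1 b12 a3 a4 a5 b16 a7
  row 2: b21 a2 b23 a4 a5 a6 a7
  row 3: a1 b32 b33 b34 a5 b36 a7
Rows 1 and 2 agree on Instr, Room; apply Instr, Room→CourseID and equate their CourseID entries.
No row becomes fully distinguished — the join is lossy.

No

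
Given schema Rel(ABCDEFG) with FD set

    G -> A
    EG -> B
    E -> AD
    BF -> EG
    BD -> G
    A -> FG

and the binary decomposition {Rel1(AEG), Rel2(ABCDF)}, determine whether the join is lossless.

No

Common attributes: Rel1 ∩ Rel2 = {A}.
Closure of {A}: A → FG applies, adding FG. So (A)⁺ = {AFG}.
The closure contains neither all of Rel1 = {AEG} nor all of Rel2 = {ABCDF}, so the common attributes are not a superkey of either fragment. The join is lossy.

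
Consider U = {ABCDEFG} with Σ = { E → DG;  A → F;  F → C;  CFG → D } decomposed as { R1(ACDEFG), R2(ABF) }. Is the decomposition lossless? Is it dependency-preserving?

Lossless test: (AF)⁺ = {ACF}, which is a superkey of neither fragment — lossy.
Dependency preservation: every FD's attributes lie within a single fragment, so each can be enforced locally — preserved.

lossy but dependency-preserving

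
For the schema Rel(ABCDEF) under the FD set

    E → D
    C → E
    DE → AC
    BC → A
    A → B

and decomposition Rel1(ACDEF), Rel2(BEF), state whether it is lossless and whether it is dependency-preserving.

Lossless test: (EF)⁺ = {ABCDEF}, which contains all of one fragment — lossless.
Dependency preservation: the restricted closure of {A} across the fragments never reaches {B}, so A → B cannot be enforced without a join — not preserved.

lossless but not dependency-preserving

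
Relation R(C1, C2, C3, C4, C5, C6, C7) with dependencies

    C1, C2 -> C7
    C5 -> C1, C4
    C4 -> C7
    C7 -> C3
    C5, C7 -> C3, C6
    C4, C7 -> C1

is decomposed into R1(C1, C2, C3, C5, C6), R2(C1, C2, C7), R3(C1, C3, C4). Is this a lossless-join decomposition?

Chase test. Columns are C1, C2, C3, C4, C5, C6, C7; row i has aⱼ where attribute j ∈ Ri, else bᵢⱼ.
Initial tableau (one row per fragment):
  row 1: a1 a2 a3 b14 a5 a6 b17
  row 2: a1 a2 b23 b24 b25 b26 a7
  row 3: a1 b32 a3 a4 b35 b36 b37
Rows 1 and 2 agree on C1, C2; apply C1, C2→C7 and equate their C7 entries.
Rows 1 and 2 agree on C7; apply C7→C3 and equate their C3 entries.
No row becomes fully distinguished — the join is lossy.

No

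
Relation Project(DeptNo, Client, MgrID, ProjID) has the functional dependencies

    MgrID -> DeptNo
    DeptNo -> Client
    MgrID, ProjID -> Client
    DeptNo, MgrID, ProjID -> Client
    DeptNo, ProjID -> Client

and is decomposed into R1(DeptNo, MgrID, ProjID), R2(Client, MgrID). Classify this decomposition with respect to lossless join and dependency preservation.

lossless but not dependency-preserving

Lossless test: (MgrID)⁺ = {DeptNo, Client, MgrID}, which contains all of one fragment — lossless.
Dependency preservation: the restricted closure of {DeptNo} across the fragments never reaches {Client}, so DeptNo → Client cannot be enforced without a join — not preserved.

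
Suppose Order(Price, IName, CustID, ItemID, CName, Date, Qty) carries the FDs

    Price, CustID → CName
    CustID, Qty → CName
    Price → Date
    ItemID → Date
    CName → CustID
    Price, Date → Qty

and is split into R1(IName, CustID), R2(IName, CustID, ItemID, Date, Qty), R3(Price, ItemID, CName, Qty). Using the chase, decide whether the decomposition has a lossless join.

Chase test. Columns are Price, IName, CustID, ItemID, CName, Date, Qty; row i has aⱼ where attribute j ∈ Ri, else bᵢⱼ.
Initial tableau (one row per fragment):
  row 1: b11 a2 a3 b14 b15 b16 b17
  row 2: b21 a2 a3 a4 b25 a6 a7
  row 3: a1 b32 b33 a4 a5 b36 a7
Rows 2 and 3 agree on ItemID; apply ItemID→Date and equate their Date entries.
No row becomes fully distinguished — the join is lossy.

No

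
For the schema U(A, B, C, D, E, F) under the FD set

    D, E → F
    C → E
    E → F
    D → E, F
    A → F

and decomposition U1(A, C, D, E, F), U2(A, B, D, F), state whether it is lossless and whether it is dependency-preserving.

Lossless test: (A, D, F)⁺ = {A, D, E, F}, which is a superkey of neither fragment — lossy.
Dependency preservation: every FD's attributes lie within a single fragment, so each can be enforced locally — preserved.

lossy but dependency-preserving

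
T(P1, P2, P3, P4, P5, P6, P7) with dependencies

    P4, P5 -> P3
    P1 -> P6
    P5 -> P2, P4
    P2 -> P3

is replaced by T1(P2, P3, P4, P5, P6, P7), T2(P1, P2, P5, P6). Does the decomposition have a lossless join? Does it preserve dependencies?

lossy but dependency-preserving

Lossless test: (P2, P5, P6)⁺ = {P2, P3, P4, P5, P6}, which is a superkey of neither fragment — lossy.
Dependency preservation: every FD's attributes lie within a single fragment, so each can be enforced locally — preserved.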